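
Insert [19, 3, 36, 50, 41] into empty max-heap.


Insert 19: [19]
Insert 3: [19, 3]
Insert 36: [36, 3, 19]
Insert 50: [50, 36, 19, 3]
Insert 41: [50, 41, 19, 3, 36]

Final heap: [50, 41, 19, 3, 36]


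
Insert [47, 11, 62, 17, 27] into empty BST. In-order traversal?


Insert 47: root
Insert 11: L from 47
Insert 62: R from 47
Insert 17: L from 47 -> R from 11
Insert 27: L from 47 -> R from 11 -> R from 17

In-order: [11, 17, 27, 47, 62]


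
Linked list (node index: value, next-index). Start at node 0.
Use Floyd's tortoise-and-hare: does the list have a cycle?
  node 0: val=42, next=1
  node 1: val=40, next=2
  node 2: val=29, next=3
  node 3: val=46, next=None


Floyd's tortoise (slow, +1) and hare (fast, +2):
  init: slow=0, fast=0
  step 1: slow=1, fast=2
  step 2: fast 2->3->None, no cycle

Cycle: no


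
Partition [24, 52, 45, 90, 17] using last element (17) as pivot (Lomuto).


Pivot: 17
Place pivot at 0: [17, 52, 45, 90, 24]

Partitioned: [17, 52, 45, 90, 24]


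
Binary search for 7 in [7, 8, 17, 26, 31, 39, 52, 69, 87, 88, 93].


Step 1: lo=0, hi=10, mid=5, val=39
Step 2: lo=0, hi=4, mid=2, val=17
Step 3: lo=0, hi=1, mid=0, val=7

Found at index 0


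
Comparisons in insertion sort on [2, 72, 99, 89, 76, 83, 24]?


Algorithm: insertion sort
Input: [2, 72, 99, 89, 76, 83, 24]
Sorted: [2, 24, 72, 76, 83, 89, 99]

16


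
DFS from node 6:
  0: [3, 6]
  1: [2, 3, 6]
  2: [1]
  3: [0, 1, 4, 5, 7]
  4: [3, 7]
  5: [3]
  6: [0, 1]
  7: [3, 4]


Visit 6, push [1, 0]
Visit 0, push [3]
Visit 3, push [7, 5, 4, 1]
Visit 1, push [2]
Visit 2, push []
Visit 4, push [7]
Visit 7, push []
Visit 5, push []

DFS order: [6, 0, 3, 1, 2, 4, 7, 5]


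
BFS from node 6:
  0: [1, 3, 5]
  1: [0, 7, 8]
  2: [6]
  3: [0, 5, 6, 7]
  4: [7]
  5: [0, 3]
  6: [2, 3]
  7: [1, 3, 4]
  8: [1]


Visit 6, enqueue [2, 3]
Visit 2, enqueue []
Visit 3, enqueue [0, 5, 7]
Visit 0, enqueue [1]
Visit 5, enqueue []
Visit 7, enqueue [4]
Visit 1, enqueue [8]
Visit 4, enqueue []
Visit 8, enqueue []

BFS order: [6, 2, 3, 0, 5, 7, 1, 4, 8]


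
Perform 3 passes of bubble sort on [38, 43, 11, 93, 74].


Initial: [38, 43, 11, 93, 74]
Pass 1: [38, 11, 43, 74, 93] (2 swaps)
Pass 2: [11, 38, 43, 74, 93] (1 swaps)
Pass 3: [11, 38, 43, 74, 93] (0 swaps)

After 3 passes: [11, 38, 43, 74, 93]


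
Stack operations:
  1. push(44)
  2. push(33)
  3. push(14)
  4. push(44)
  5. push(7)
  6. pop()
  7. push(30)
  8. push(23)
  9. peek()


push(44) -> [44]
push(33) -> [44, 33]
push(14) -> [44, 33, 14]
push(44) -> [44, 33, 14, 44]
push(7) -> [44, 33, 14, 44, 7]
pop()->7, [44, 33, 14, 44]
push(30) -> [44, 33, 14, 44, 30]
push(23) -> [44, 33, 14, 44, 30, 23]
peek()->23

Final stack: [44, 33, 14, 44, 30, 23]


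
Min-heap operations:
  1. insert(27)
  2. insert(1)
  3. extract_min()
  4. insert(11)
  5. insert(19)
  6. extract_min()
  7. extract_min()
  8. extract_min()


insert(27) -> [27]
insert(1) -> [1, 27]
extract_min()->1, [27]
insert(11) -> [11, 27]
insert(19) -> [11, 27, 19]
extract_min()->11, [19, 27]
extract_min()->19, [27]
extract_min()->27, []

Final heap: []


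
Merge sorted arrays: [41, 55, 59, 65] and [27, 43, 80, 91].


Take 27 from B
Take 41 from A
Take 43 from B
Take 55 from A
Take 59 from A
Take 65 from A

Merged: [27, 41, 43, 55, 59, 65, 80, 91]


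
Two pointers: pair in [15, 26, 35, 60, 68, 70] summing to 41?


lo=0(15)+hi=5(70)=85
lo=0(15)+hi=4(68)=83
lo=0(15)+hi=3(60)=75
lo=0(15)+hi=2(35)=50
lo=0(15)+hi=1(26)=41

Yes: 15+26=41


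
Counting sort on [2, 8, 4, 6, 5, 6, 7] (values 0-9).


Input: [2, 8, 4, 6, 5, 6, 7]
Counts: [0, 0, 1, 0, 1, 1, 2, 1, 1, 0]

Sorted: [2, 4, 5, 6, 6, 7, 8]


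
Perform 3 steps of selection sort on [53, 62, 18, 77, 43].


Initial: [53, 62, 18, 77, 43]
Step 1: min=18 at 2
  Swap: [18, 62, 53, 77, 43]
Step 2: min=43 at 4
  Swap: [18, 43, 53, 77, 62]
Step 3: min=53 at 2
  Swap: [18, 43, 53, 77, 62]

After 3 steps: [18, 43, 53, 77, 62]


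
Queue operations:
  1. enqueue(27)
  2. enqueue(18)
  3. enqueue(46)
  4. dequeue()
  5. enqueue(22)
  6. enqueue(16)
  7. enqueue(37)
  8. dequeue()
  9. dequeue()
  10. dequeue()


enqueue(27) -> [27]
enqueue(18) -> [27, 18]
enqueue(46) -> [27, 18, 46]
dequeue()->27, [18, 46]
enqueue(22) -> [18, 46, 22]
enqueue(16) -> [18, 46, 22, 16]
enqueue(37) -> [18, 46, 22, 16, 37]
dequeue()->18, [46, 22, 16, 37]
dequeue()->46, [22, 16, 37]
dequeue()->22, [16, 37]

Final queue: [16, 37]


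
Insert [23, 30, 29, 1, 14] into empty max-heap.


Insert 23: [23]
Insert 30: [30, 23]
Insert 29: [30, 23, 29]
Insert 1: [30, 23, 29, 1]
Insert 14: [30, 23, 29, 1, 14]

Final heap: [30, 23, 29, 1, 14]


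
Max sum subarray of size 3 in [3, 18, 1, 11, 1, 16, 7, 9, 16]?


[0:3]: 22
[1:4]: 30
[2:5]: 13
[3:6]: 28
[4:7]: 24
[5:8]: 32
[6:9]: 32

Max: 32 at [5:8]


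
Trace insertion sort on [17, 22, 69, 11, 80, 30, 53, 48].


Initial: [17, 22, 69, 11, 80, 30, 53, 48]
Insert 22: [17, 22, 69, 11, 80, 30, 53, 48]
Insert 69: [17, 22, 69, 11, 80, 30, 53, 48]
Insert 11: [11, 17, 22, 69, 80, 30, 53, 48]
Insert 80: [11, 17, 22, 69, 80, 30, 53, 48]
Insert 30: [11, 17, 22, 30, 69, 80, 53, 48]
Insert 53: [11, 17, 22, 30, 53, 69, 80, 48]
Insert 48: [11, 17, 22, 30, 48, 53, 69, 80]

Sorted: [11, 17, 22, 30, 48, 53, 69, 80]


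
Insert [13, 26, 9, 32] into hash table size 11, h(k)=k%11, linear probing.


Insert 13: h=2 -> slot 2
Insert 26: h=4 -> slot 4
Insert 9: h=9 -> slot 9
Insert 32: h=10 -> slot 10

Table: [None, None, 13, None, 26, None, None, None, None, 9, 32]


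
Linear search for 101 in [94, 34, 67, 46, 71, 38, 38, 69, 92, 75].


i=0: 94!=101
i=1: 34!=101
i=2: 67!=101
i=3: 46!=101
i=4: 71!=101
i=5: 38!=101
i=6: 38!=101
i=7: 69!=101
i=8: 92!=101
i=9: 75!=101

Not found, 10 comps


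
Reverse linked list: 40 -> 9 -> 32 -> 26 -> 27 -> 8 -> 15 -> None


Step 1: curr=40, set curr.next=prev(None) | reversed so far: 40
Step 2: curr=9, set curr.next=prev(40) | reversed so far: 9 -> 40
Step 3: curr=32, set curr.next=prev(9) | reversed so far: 32 -> 9 -> 40
Step 4: curr=26, set curr.next=prev(32) | reversed so far: 26 -> 32 -> 9 -> 40
Step 5: curr=27, set curr.next=prev(26) | reversed so far: 27 -> 26 -> 32 -> 9 -> 40
Step 6: curr=8, set curr.next=prev(27) | reversed so far: 8 -> 27 -> 26 -> 32 -> 9 -> 40
Step 7: curr=15, set curr.next=prev(8) | reversed so far: 15 -> 8 -> 27 -> 26 -> 32 -> 9 -> 40

15 -> 8 -> 27 -> 26 -> 32 -> 9 -> 40 -> None


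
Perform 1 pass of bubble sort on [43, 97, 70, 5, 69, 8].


Initial: [43, 97, 70, 5, 69, 8]
Pass 1: [43, 70, 5, 69, 8, 97] (4 swaps)

After 1 pass: [43, 70, 5, 69, 8, 97]


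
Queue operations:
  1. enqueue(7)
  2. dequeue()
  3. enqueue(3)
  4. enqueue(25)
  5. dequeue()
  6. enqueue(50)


enqueue(7) -> [7]
dequeue()->7, []
enqueue(3) -> [3]
enqueue(25) -> [3, 25]
dequeue()->3, [25]
enqueue(50) -> [25, 50]

Final queue: [25, 50]


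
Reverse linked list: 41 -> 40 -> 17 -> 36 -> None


Step 1: curr=41, set curr.next=prev(None) | reversed so far: 41
Step 2: curr=40, set curr.next=prev(41) | reversed so far: 40 -> 41
Step 3: curr=17, set curr.next=prev(40) | reversed so far: 17 -> 40 -> 41
Step 4: curr=36, set curr.next=prev(17) | reversed so far: 36 -> 17 -> 40 -> 41

36 -> 17 -> 40 -> 41 -> None


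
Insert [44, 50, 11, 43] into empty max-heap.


Insert 44: [44]
Insert 50: [50, 44]
Insert 11: [50, 44, 11]
Insert 43: [50, 44, 11, 43]

Final heap: [50, 44, 11, 43]


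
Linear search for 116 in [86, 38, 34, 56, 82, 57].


i=0: 86!=116
i=1: 38!=116
i=2: 34!=116
i=3: 56!=116
i=4: 82!=116
i=5: 57!=116

Not found, 6 comps


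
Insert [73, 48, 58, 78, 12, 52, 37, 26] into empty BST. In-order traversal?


Insert 73: root
Insert 48: L from 73
Insert 58: L from 73 -> R from 48
Insert 78: R from 73
Insert 12: L from 73 -> L from 48
Insert 52: L from 73 -> R from 48 -> L from 58
Insert 37: L from 73 -> L from 48 -> R from 12
Insert 26: L from 73 -> L from 48 -> R from 12 -> L from 37

In-order: [12, 26, 37, 48, 52, 58, 73, 78]


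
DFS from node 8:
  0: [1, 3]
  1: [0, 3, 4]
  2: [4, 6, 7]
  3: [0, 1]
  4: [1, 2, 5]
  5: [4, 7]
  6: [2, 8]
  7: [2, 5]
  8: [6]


Visit 8, push [6]
Visit 6, push [2]
Visit 2, push [7, 4]
Visit 4, push [5, 1]
Visit 1, push [3, 0]
Visit 0, push [3]
Visit 3, push []
Visit 5, push [7]
Visit 7, push []

DFS order: [8, 6, 2, 4, 1, 0, 3, 5, 7]


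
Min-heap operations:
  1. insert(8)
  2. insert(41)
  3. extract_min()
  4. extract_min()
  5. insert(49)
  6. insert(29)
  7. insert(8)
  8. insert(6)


insert(8) -> [8]
insert(41) -> [8, 41]
extract_min()->8, [41]
extract_min()->41, []
insert(49) -> [49]
insert(29) -> [29, 49]
insert(8) -> [8, 49, 29]
insert(6) -> [6, 8, 29, 49]

Final heap: [6, 8, 29, 49]


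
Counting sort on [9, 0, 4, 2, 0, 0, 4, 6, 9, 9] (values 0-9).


Input: [9, 0, 4, 2, 0, 0, 4, 6, 9, 9]
Counts: [3, 0, 1, 0, 2, 0, 1, 0, 0, 3]

Sorted: [0, 0, 0, 2, 4, 4, 6, 9, 9, 9]


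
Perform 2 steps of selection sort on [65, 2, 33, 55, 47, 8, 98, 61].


Initial: [65, 2, 33, 55, 47, 8, 98, 61]
Step 1: min=2 at 1
  Swap: [2, 65, 33, 55, 47, 8, 98, 61]
Step 2: min=8 at 5
  Swap: [2, 8, 33, 55, 47, 65, 98, 61]

After 2 steps: [2, 8, 33, 55, 47, 65, 98, 61]


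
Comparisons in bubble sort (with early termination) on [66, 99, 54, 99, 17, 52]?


Algorithm: bubble sort (with early termination)
Input: [66, 99, 54, 99, 17, 52]
Sorted: [17, 52, 54, 66, 99, 99]

15


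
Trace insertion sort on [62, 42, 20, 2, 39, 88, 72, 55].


Initial: [62, 42, 20, 2, 39, 88, 72, 55]
Insert 42: [42, 62, 20, 2, 39, 88, 72, 55]
Insert 20: [20, 42, 62, 2, 39, 88, 72, 55]
Insert 2: [2, 20, 42, 62, 39, 88, 72, 55]
Insert 39: [2, 20, 39, 42, 62, 88, 72, 55]
Insert 88: [2, 20, 39, 42, 62, 88, 72, 55]
Insert 72: [2, 20, 39, 42, 62, 72, 88, 55]
Insert 55: [2, 20, 39, 42, 55, 62, 72, 88]

Sorted: [2, 20, 39, 42, 55, 62, 72, 88]


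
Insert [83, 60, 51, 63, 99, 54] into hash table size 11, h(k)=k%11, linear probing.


Insert 83: h=6 -> slot 6
Insert 60: h=5 -> slot 5
Insert 51: h=7 -> slot 7
Insert 63: h=8 -> slot 8
Insert 99: h=0 -> slot 0
Insert 54: h=10 -> slot 10

Table: [99, None, None, None, None, 60, 83, 51, 63, None, 54]


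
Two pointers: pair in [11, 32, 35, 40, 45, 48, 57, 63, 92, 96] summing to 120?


lo=0(11)+hi=9(96)=107
lo=1(32)+hi=9(96)=128
lo=1(32)+hi=8(92)=124
lo=1(32)+hi=7(63)=95
lo=2(35)+hi=7(63)=98
lo=3(40)+hi=7(63)=103
lo=4(45)+hi=7(63)=108
lo=5(48)+hi=7(63)=111
lo=6(57)+hi=7(63)=120

Yes: 57+63=120


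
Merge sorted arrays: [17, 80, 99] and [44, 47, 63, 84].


Take 17 from A
Take 44 from B
Take 47 from B
Take 63 from B
Take 80 from A
Take 84 from B

Merged: [17, 44, 47, 63, 80, 84, 99]


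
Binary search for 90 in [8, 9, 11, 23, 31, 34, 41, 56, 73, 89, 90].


Step 1: lo=0, hi=10, mid=5, val=34
Step 2: lo=6, hi=10, mid=8, val=73
Step 3: lo=9, hi=10, mid=9, val=89
Step 4: lo=10, hi=10, mid=10, val=90

Found at index 10


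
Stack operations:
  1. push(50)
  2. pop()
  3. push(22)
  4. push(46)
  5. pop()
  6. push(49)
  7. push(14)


push(50) -> [50]
pop()->50, []
push(22) -> [22]
push(46) -> [22, 46]
pop()->46, [22]
push(49) -> [22, 49]
push(14) -> [22, 49, 14]

Final stack: [22, 49, 14]


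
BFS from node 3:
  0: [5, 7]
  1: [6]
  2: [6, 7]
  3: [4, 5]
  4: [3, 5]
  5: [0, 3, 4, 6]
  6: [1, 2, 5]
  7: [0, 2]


Visit 3, enqueue [4, 5]
Visit 4, enqueue []
Visit 5, enqueue [0, 6]
Visit 0, enqueue [7]
Visit 6, enqueue [1, 2]
Visit 7, enqueue []
Visit 1, enqueue []
Visit 2, enqueue []

BFS order: [3, 4, 5, 0, 6, 7, 1, 2]


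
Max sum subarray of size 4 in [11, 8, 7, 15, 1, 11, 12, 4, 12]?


[0:4]: 41
[1:5]: 31
[2:6]: 34
[3:7]: 39
[4:8]: 28
[5:9]: 39

Max: 41 at [0:4]


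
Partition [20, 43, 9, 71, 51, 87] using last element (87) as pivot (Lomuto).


Pivot: 87
  20 <= 87: advance i (no swap)
  43 <= 87: advance i (no swap)
  9 <= 87: advance i (no swap)
  71 <= 87: advance i (no swap)
  51 <= 87: advance i (no swap)
Place pivot at 5: [20, 43, 9, 71, 51, 87]

Partitioned: [20, 43, 9, 71, 51, 87]


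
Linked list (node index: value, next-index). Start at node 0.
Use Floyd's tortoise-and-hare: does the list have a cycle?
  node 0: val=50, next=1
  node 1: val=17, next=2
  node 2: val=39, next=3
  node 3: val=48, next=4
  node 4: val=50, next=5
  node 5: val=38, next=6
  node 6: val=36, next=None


Floyd's tortoise (slow, +1) and hare (fast, +2):
  init: slow=0, fast=0
  step 1: slow=1, fast=2
  step 2: slow=2, fast=4
  step 3: slow=3, fast=6
  step 4: fast -> None, no cycle

Cycle: no


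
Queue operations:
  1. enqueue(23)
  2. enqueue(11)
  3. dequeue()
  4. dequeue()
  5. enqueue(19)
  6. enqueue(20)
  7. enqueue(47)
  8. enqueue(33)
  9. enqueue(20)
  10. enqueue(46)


enqueue(23) -> [23]
enqueue(11) -> [23, 11]
dequeue()->23, [11]
dequeue()->11, []
enqueue(19) -> [19]
enqueue(20) -> [19, 20]
enqueue(47) -> [19, 20, 47]
enqueue(33) -> [19, 20, 47, 33]
enqueue(20) -> [19, 20, 47, 33, 20]
enqueue(46) -> [19, 20, 47, 33, 20, 46]

Final queue: [19, 20, 47, 33, 20, 46]


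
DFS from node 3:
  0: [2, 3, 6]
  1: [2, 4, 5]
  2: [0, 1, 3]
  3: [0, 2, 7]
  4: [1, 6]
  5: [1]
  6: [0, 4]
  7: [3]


Visit 3, push [7, 2, 0]
Visit 0, push [6, 2]
Visit 2, push [1]
Visit 1, push [5, 4]
Visit 4, push [6]
Visit 6, push []
Visit 5, push []
Visit 7, push []

DFS order: [3, 0, 2, 1, 4, 6, 5, 7]


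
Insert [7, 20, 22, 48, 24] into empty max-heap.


Insert 7: [7]
Insert 20: [20, 7]
Insert 22: [22, 7, 20]
Insert 48: [48, 22, 20, 7]
Insert 24: [48, 24, 20, 7, 22]

Final heap: [48, 24, 20, 7, 22]


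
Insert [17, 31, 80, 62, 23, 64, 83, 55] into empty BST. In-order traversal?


Insert 17: root
Insert 31: R from 17
Insert 80: R from 17 -> R from 31
Insert 62: R from 17 -> R from 31 -> L from 80
Insert 23: R from 17 -> L from 31
Insert 64: R from 17 -> R from 31 -> L from 80 -> R from 62
Insert 83: R from 17 -> R from 31 -> R from 80
Insert 55: R from 17 -> R from 31 -> L from 80 -> L from 62

In-order: [17, 23, 31, 55, 62, 64, 80, 83]


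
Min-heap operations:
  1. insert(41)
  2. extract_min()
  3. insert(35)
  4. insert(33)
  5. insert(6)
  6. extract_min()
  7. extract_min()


insert(41) -> [41]
extract_min()->41, []
insert(35) -> [35]
insert(33) -> [33, 35]
insert(6) -> [6, 35, 33]
extract_min()->6, [33, 35]
extract_min()->33, [35]

Final heap: [35]


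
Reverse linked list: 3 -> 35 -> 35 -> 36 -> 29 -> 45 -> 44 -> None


Step 1: curr=3, set curr.next=prev(None) | reversed so far: 3
Step 2: curr=35, set curr.next=prev(3) | reversed so far: 35 -> 3
Step 3: curr=35, set curr.next=prev(35) | reversed so far: 35 -> 35 -> 3
Step 4: curr=36, set curr.next=prev(35) | reversed so far: 36 -> 35 -> 35 -> 3
Step 5: curr=29, set curr.next=prev(36) | reversed so far: 29 -> 36 -> 35 -> 35 -> 3
Step 6: curr=45, set curr.next=prev(29) | reversed so far: 45 -> 29 -> 36 -> 35 -> 35 -> 3
Step 7: curr=44, set curr.next=prev(45) | reversed so far: 44 -> 45 -> 29 -> 36 -> 35 -> 35 -> 3

44 -> 45 -> 29 -> 36 -> 35 -> 35 -> 3 -> None


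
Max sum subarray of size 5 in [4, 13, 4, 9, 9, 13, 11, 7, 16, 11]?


[0:5]: 39
[1:6]: 48
[2:7]: 46
[3:8]: 49
[4:9]: 56
[5:10]: 58

Max: 58 at [5:10]


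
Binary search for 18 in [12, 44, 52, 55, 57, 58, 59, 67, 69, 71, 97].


Step 1: lo=0, hi=10, mid=5, val=58
Step 2: lo=0, hi=4, mid=2, val=52
Step 3: lo=0, hi=1, mid=0, val=12
Step 4: lo=1, hi=1, mid=1, val=44

Not found


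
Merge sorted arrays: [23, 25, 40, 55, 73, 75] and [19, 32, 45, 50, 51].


Take 19 from B
Take 23 from A
Take 25 from A
Take 32 from B
Take 40 from A
Take 45 from B
Take 50 from B
Take 51 from B

Merged: [19, 23, 25, 32, 40, 45, 50, 51, 55, 73, 75]


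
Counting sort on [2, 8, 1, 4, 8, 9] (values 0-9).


Input: [2, 8, 1, 4, 8, 9]
Counts: [0, 1, 1, 0, 1, 0, 0, 0, 2, 1]

Sorted: [1, 2, 4, 8, 8, 9]


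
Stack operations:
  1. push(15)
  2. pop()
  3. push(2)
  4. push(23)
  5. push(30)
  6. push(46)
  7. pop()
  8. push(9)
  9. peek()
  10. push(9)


push(15) -> [15]
pop()->15, []
push(2) -> [2]
push(23) -> [2, 23]
push(30) -> [2, 23, 30]
push(46) -> [2, 23, 30, 46]
pop()->46, [2, 23, 30]
push(9) -> [2, 23, 30, 9]
peek()->9
push(9) -> [2, 23, 30, 9, 9]

Final stack: [2, 23, 30, 9, 9]


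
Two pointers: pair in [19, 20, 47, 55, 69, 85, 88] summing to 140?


lo=0(19)+hi=6(88)=107
lo=1(20)+hi=6(88)=108
lo=2(47)+hi=6(88)=135
lo=3(55)+hi=6(88)=143
lo=3(55)+hi=5(85)=140

Yes: 55+85=140


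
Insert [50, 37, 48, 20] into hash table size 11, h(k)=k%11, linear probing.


Insert 50: h=6 -> slot 6
Insert 37: h=4 -> slot 4
Insert 48: h=4, 1 probes -> slot 5
Insert 20: h=9 -> slot 9

Table: [None, None, None, None, 37, 48, 50, None, None, 20, None]


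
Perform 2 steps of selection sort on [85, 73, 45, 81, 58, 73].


Initial: [85, 73, 45, 81, 58, 73]
Step 1: min=45 at 2
  Swap: [45, 73, 85, 81, 58, 73]
Step 2: min=58 at 4
  Swap: [45, 58, 85, 81, 73, 73]

After 2 steps: [45, 58, 85, 81, 73, 73]


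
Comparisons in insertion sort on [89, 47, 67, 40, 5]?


Algorithm: insertion sort
Input: [89, 47, 67, 40, 5]
Sorted: [5, 40, 47, 67, 89]

10


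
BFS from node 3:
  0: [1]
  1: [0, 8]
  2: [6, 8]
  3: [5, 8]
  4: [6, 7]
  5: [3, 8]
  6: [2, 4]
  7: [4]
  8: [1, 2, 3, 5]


Visit 3, enqueue [5, 8]
Visit 5, enqueue []
Visit 8, enqueue [1, 2]
Visit 1, enqueue [0]
Visit 2, enqueue [6]
Visit 0, enqueue []
Visit 6, enqueue [4]
Visit 4, enqueue [7]
Visit 7, enqueue []

BFS order: [3, 5, 8, 1, 2, 0, 6, 4, 7]


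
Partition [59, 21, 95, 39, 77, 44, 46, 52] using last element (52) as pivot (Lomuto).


Pivot: 52
  21 <= 52: swap -> [21, 59, 95, 39, 77, 44, 46, 52]
  39 <= 52: swap -> [21, 39, 95, 59, 77, 44, 46, 52]
  44 <= 52: swap -> [21, 39, 44, 59, 77, 95, 46, 52]
  46 <= 52: swap -> [21, 39, 44, 46, 77, 95, 59, 52]
Place pivot at 4: [21, 39, 44, 46, 52, 95, 59, 77]

Partitioned: [21, 39, 44, 46, 52, 95, 59, 77]


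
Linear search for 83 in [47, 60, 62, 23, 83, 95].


i=0: 47!=83
i=1: 60!=83
i=2: 62!=83
i=3: 23!=83
i=4: 83==83 found!

Found at 4, 5 comps


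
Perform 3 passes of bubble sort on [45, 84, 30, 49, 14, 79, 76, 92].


Initial: [45, 84, 30, 49, 14, 79, 76, 92]
Pass 1: [45, 30, 49, 14, 79, 76, 84, 92] (5 swaps)
Pass 2: [30, 45, 14, 49, 76, 79, 84, 92] (3 swaps)
Pass 3: [30, 14, 45, 49, 76, 79, 84, 92] (1 swaps)

After 3 passes: [30, 14, 45, 49, 76, 79, 84, 92]


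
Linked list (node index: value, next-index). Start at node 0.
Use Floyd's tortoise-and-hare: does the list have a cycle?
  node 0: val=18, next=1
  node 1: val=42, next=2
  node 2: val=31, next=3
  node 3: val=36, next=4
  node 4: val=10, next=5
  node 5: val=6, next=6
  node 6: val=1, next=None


Floyd's tortoise (slow, +1) and hare (fast, +2):
  init: slow=0, fast=0
  step 1: slow=1, fast=2
  step 2: slow=2, fast=4
  step 3: slow=3, fast=6
  step 4: fast -> None, no cycle

Cycle: no


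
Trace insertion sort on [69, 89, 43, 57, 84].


Initial: [69, 89, 43, 57, 84]
Insert 89: [69, 89, 43, 57, 84]
Insert 43: [43, 69, 89, 57, 84]
Insert 57: [43, 57, 69, 89, 84]
Insert 84: [43, 57, 69, 84, 89]

Sorted: [43, 57, 69, 84, 89]


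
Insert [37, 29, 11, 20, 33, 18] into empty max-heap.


Insert 37: [37]
Insert 29: [37, 29]
Insert 11: [37, 29, 11]
Insert 20: [37, 29, 11, 20]
Insert 33: [37, 33, 11, 20, 29]
Insert 18: [37, 33, 18, 20, 29, 11]

Final heap: [37, 33, 18, 20, 29, 11]


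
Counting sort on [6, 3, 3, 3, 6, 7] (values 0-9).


Input: [6, 3, 3, 3, 6, 7]
Counts: [0, 0, 0, 3, 0, 0, 2, 1, 0, 0]

Sorted: [3, 3, 3, 6, 6, 7]


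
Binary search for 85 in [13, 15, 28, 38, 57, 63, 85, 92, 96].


Step 1: lo=0, hi=8, mid=4, val=57
Step 2: lo=5, hi=8, mid=6, val=85

Found at index 6


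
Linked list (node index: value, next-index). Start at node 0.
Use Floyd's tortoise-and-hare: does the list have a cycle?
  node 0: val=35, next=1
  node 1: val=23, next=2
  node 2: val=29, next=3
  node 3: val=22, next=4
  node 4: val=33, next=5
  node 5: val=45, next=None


Floyd's tortoise (slow, +1) and hare (fast, +2):
  init: slow=0, fast=0
  step 1: slow=1, fast=2
  step 2: slow=2, fast=4
  step 3: fast 4->5->None, no cycle

Cycle: no


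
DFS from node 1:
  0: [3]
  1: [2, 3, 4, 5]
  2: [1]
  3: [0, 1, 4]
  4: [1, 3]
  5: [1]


Visit 1, push [5, 4, 3, 2]
Visit 2, push []
Visit 3, push [4, 0]
Visit 0, push []
Visit 4, push []
Visit 5, push []

DFS order: [1, 2, 3, 0, 4, 5]


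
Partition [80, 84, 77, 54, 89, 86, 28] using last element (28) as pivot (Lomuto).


Pivot: 28
Place pivot at 0: [28, 84, 77, 54, 89, 86, 80]

Partitioned: [28, 84, 77, 54, 89, 86, 80]


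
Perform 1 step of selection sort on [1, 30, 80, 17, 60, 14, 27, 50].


Initial: [1, 30, 80, 17, 60, 14, 27, 50]
Step 1: min=1 at 0
  Swap: [1, 30, 80, 17, 60, 14, 27, 50]

After 1 step: [1, 30, 80, 17, 60, 14, 27, 50]


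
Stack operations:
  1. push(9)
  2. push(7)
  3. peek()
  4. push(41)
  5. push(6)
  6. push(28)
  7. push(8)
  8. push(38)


push(9) -> [9]
push(7) -> [9, 7]
peek()->7
push(41) -> [9, 7, 41]
push(6) -> [9, 7, 41, 6]
push(28) -> [9, 7, 41, 6, 28]
push(8) -> [9, 7, 41, 6, 28, 8]
push(38) -> [9, 7, 41, 6, 28, 8, 38]

Final stack: [9, 7, 41, 6, 28, 8, 38]


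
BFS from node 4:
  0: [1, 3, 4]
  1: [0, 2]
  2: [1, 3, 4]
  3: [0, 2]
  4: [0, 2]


Visit 4, enqueue [0, 2]
Visit 0, enqueue [1, 3]
Visit 2, enqueue []
Visit 1, enqueue []
Visit 3, enqueue []

BFS order: [4, 0, 2, 1, 3]


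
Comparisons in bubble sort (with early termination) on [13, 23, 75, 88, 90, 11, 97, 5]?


Algorithm: bubble sort (with early termination)
Input: [13, 23, 75, 88, 90, 11, 97, 5]
Sorted: [5, 11, 13, 23, 75, 88, 90, 97]

28


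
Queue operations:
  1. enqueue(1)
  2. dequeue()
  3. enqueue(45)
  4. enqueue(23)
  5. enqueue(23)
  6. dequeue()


enqueue(1) -> [1]
dequeue()->1, []
enqueue(45) -> [45]
enqueue(23) -> [45, 23]
enqueue(23) -> [45, 23, 23]
dequeue()->45, [23, 23]

Final queue: [23, 23]


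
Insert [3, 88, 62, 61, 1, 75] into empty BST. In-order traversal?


Insert 3: root
Insert 88: R from 3
Insert 62: R from 3 -> L from 88
Insert 61: R from 3 -> L from 88 -> L from 62
Insert 1: L from 3
Insert 75: R from 3 -> L from 88 -> R from 62

In-order: [1, 3, 61, 62, 75, 88]


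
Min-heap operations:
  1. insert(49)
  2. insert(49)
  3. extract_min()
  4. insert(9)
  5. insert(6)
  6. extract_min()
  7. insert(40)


insert(49) -> [49]
insert(49) -> [49, 49]
extract_min()->49, [49]
insert(9) -> [9, 49]
insert(6) -> [6, 49, 9]
extract_min()->6, [9, 49]
insert(40) -> [9, 49, 40]

Final heap: [9, 49, 40]


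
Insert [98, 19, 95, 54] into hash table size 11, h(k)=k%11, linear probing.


Insert 98: h=10 -> slot 10
Insert 19: h=8 -> slot 8
Insert 95: h=7 -> slot 7
Insert 54: h=10, 1 probes -> slot 0

Table: [54, None, None, None, None, None, None, 95, 19, None, 98]


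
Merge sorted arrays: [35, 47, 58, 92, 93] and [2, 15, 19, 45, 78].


Take 2 from B
Take 15 from B
Take 19 from B
Take 35 from A
Take 45 from B
Take 47 from A
Take 58 from A
Take 78 from B

Merged: [2, 15, 19, 35, 45, 47, 58, 78, 92, 93]


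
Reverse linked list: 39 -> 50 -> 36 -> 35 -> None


Step 1: curr=39, set curr.next=prev(None) | reversed so far: 39
Step 2: curr=50, set curr.next=prev(39) | reversed so far: 50 -> 39
Step 3: curr=36, set curr.next=prev(50) | reversed so far: 36 -> 50 -> 39
Step 4: curr=35, set curr.next=prev(36) | reversed so far: 35 -> 36 -> 50 -> 39

35 -> 36 -> 50 -> 39 -> None


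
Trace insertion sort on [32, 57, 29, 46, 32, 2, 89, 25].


Initial: [32, 57, 29, 46, 32, 2, 89, 25]
Insert 57: [32, 57, 29, 46, 32, 2, 89, 25]
Insert 29: [29, 32, 57, 46, 32, 2, 89, 25]
Insert 46: [29, 32, 46, 57, 32, 2, 89, 25]
Insert 32: [29, 32, 32, 46, 57, 2, 89, 25]
Insert 2: [2, 29, 32, 32, 46, 57, 89, 25]
Insert 89: [2, 29, 32, 32, 46, 57, 89, 25]
Insert 25: [2, 25, 29, 32, 32, 46, 57, 89]

Sorted: [2, 25, 29, 32, 32, 46, 57, 89]


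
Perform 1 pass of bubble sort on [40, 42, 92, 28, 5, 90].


Initial: [40, 42, 92, 28, 5, 90]
Pass 1: [40, 42, 28, 5, 90, 92] (3 swaps)

After 1 pass: [40, 42, 28, 5, 90, 92]


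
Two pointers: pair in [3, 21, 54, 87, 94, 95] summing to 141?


lo=0(3)+hi=5(95)=98
lo=1(21)+hi=5(95)=116
lo=2(54)+hi=5(95)=149
lo=2(54)+hi=4(94)=148
lo=2(54)+hi=3(87)=141

Yes: 54+87=141


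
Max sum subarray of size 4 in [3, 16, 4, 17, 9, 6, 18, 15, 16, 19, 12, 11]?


[0:4]: 40
[1:5]: 46
[2:6]: 36
[3:7]: 50
[4:8]: 48
[5:9]: 55
[6:10]: 68
[7:11]: 62
[8:12]: 58

Max: 68 at [6:10]


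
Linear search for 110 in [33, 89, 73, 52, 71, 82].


i=0: 33!=110
i=1: 89!=110
i=2: 73!=110
i=3: 52!=110
i=4: 71!=110
i=5: 82!=110

Not found, 6 comps


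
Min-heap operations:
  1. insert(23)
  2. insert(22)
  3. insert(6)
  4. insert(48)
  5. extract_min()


insert(23) -> [23]
insert(22) -> [22, 23]
insert(6) -> [6, 23, 22]
insert(48) -> [6, 23, 22, 48]
extract_min()->6, [22, 23, 48]

Final heap: [22, 23, 48]


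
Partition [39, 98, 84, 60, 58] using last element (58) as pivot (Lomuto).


Pivot: 58
  39 <= 58: advance i (no swap)
Place pivot at 1: [39, 58, 84, 60, 98]

Partitioned: [39, 58, 84, 60, 98]


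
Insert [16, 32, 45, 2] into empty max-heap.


Insert 16: [16]
Insert 32: [32, 16]
Insert 45: [45, 16, 32]
Insert 2: [45, 16, 32, 2]

Final heap: [45, 16, 32, 2]


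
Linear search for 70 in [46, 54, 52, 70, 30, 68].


i=0: 46!=70
i=1: 54!=70
i=2: 52!=70
i=3: 70==70 found!

Found at 3, 4 comps


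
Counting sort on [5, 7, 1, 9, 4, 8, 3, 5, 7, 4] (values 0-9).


Input: [5, 7, 1, 9, 4, 8, 3, 5, 7, 4]
Counts: [0, 1, 0, 1, 2, 2, 0, 2, 1, 1]

Sorted: [1, 3, 4, 4, 5, 5, 7, 7, 8, 9]


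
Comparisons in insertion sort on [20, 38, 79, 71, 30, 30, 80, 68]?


Algorithm: insertion sort
Input: [20, 38, 79, 71, 30, 30, 80, 68]
Sorted: [20, 30, 30, 38, 68, 71, 79, 80]

17


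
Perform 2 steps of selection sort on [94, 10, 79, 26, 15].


Initial: [94, 10, 79, 26, 15]
Step 1: min=10 at 1
  Swap: [10, 94, 79, 26, 15]
Step 2: min=15 at 4
  Swap: [10, 15, 79, 26, 94]

After 2 steps: [10, 15, 79, 26, 94]


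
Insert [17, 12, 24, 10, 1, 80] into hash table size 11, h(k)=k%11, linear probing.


Insert 17: h=6 -> slot 6
Insert 12: h=1 -> slot 1
Insert 24: h=2 -> slot 2
Insert 10: h=10 -> slot 10
Insert 1: h=1, 2 probes -> slot 3
Insert 80: h=3, 1 probes -> slot 4

Table: [None, 12, 24, 1, 80, None, 17, None, None, None, 10]


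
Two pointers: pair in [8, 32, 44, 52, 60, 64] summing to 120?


lo=0(8)+hi=5(64)=72
lo=1(32)+hi=5(64)=96
lo=2(44)+hi=5(64)=108
lo=3(52)+hi=5(64)=116
lo=4(60)+hi=5(64)=124

No pair found


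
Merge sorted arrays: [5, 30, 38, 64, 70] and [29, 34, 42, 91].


Take 5 from A
Take 29 from B
Take 30 from A
Take 34 from B
Take 38 from A
Take 42 from B
Take 64 from A
Take 70 from A

Merged: [5, 29, 30, 34, 38, 42, 64, 70, 91]


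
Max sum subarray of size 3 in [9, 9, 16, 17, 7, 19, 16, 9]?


[0:3]: 34
[1:4]: 42
[2:5]: 40
[3:6]: 43
[4:7]: 42
[5:8]: 44

Max: 44 at [5:8]


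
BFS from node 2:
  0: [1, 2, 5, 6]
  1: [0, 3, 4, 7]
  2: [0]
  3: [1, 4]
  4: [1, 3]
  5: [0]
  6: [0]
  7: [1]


Visit 2, enqueue [0]
Visit 0, enqueue [1, 5, 6]
Visit 1, enqueue [3, 4, 7]
Visit 5, enqueue []
Visit 6, enqueue []
Visit 3, enqueue []
Visit 4, enqueue []
Visit 7, enqueue []

BFS order: [2, 0, 1, 5, 6, 3, 4, 7]


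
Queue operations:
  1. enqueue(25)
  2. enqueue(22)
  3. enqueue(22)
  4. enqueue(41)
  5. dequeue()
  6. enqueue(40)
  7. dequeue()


enqueue(25) -> [25]
enqueue(22) -> [25, 22]
enqueue(22) -> [25, 22, 22]
enqueue(41) -> [25, 22, 22, 41]
dequeue()->25, [22, 22, 41]
enqueue(40) -> [22, 22, 41, 40]
dequeue()->22, [22, 41, 40]

Final queue: [22, 41, 40]


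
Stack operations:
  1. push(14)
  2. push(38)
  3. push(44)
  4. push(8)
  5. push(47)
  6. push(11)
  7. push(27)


push(14) -> [14]
push(38) -> [14, 38]
push(44) -> [14, 38, 44]
push(8) -> [14, 38, 44, 8]
push(47) -> [14, 38, 44, 8, 47]
push(11) -> [14, 38, 44, 8, 47, 11]
push(27) -> [14, 38, 44, 8, 47, 11, 27]

Final stack: [14, 38, 44, 8, 47, 11, 27]


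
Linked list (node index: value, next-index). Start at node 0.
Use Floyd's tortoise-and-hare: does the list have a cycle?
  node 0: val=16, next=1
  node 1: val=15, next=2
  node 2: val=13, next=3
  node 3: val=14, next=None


Floyd's tortoise (slow, +1) and hare (fast, +2):
  init: slow=0, fast=0
  step 1: slow=1, fast=2
  step 2: fast 2->3->None, no cycle

Cycle: no


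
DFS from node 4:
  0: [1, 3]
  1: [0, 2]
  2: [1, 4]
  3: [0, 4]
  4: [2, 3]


Visit 4, push [3, 2]
Visit 2, push [1]
Visit 1, push [0]
Visit 0, push [3]
Visit 3, push []

DFS order: [4, 2, 1, 0, 3]


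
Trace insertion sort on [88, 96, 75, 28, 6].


Initial: [88, 96, 75, 28, 6]
Insert 96: [88, 96, 75, 28, 6]
Insert 75: [75, 88, 96, 28, 6]
Insert 28: [28, 75, 88, 96, 6]
Insert 6: [6, 28, 75, 88, 96]

Sorted: [6, 28, 75, 88, 96]


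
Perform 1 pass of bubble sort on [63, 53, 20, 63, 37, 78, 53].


Initial: [63, 53, 20, 63, 37, 78, 53]
Pass 1: [53, 20, 63, 37, 63, 53, 78] (4 swaps)

After 1 pass: [53, 20, 63, 37, 63, 53, 78]


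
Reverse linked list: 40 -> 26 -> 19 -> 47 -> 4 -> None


Step 1: curr=40, set curr.next=prev(None) | reversed so far: 40
Step 2: curr=26, set curr.next=prev(40) | reversed so far: 26 -> 40
Step 3: curr=19, set curr.next=prev(26) | reversed so far: 19 -> 26 -> 40
Step 4: curr=47, set curr.next=prev(19) | reversed so far: 47 -> 19 -> 26 -> 40
Step 5: curr=4, set curr.next=prev(47) | reversed so far: 4 -> 47 -> 19 -> 26 -> 40

4 -> 47 -> 19 -> 26 -> 40 -> None


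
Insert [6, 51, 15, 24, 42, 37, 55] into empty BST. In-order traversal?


Insert 6: root
Insert 51: R from 6
Insert 15: R from 6 -> L from 51
Insert 24: R from 6 -> L from 51 -> R from 15
Insert 42: R from 6 -> L from 51 -> R from 15 -> R from 24
Insert 37: R from 6 -> L from 51 -> R from 15 -> R from 24 -> L from 42
Insert 55: R from 6 -> R from 51

In-order: [6, 15, 24, 37, 42, 51, 55]


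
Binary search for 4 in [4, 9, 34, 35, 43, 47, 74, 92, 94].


Step 1: lo=0, hi=8, mid=4, val=43
Step 2: lo=0, hi=3, mid=1, val=9
Step 3: lo=0, hi=0, mid=0, val=4

Found at index 0


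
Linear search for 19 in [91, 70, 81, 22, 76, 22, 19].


i=0: 91!=19
i=1: 70!=19
i=2: 81!=19
i=3: 22!=19
i=4: 76!=19
i=5: 22!=19
i=6: 19==19 found!

Found at 6, 7 comps


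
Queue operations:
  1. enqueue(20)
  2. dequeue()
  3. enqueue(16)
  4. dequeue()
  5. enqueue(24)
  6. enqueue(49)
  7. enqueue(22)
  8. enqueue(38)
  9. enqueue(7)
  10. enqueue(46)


enqueue(20) -> [20]
dequeue()->20, []
enqueue(16) -> [16]
dequeue()->16, []
enqueue(24) -> [24]
enqueue(49) -> [24, 49]
enqueue(22) -> [24, 49, 22]
enqueue(38) -> [24, 49, 22, 38]
enqueue(7) -> [24, 49, 22, 38, 7]
enqueue(46) -> [24, 49, 22, 38, 7, 46]

Final queue: [24, 49, 22, 38, 7, 46]


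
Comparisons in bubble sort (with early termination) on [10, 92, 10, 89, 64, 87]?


Algorithm: bubble sort (with early termination)
Input: [10, 92, 10, 89, 64, 87]
Sorted: [10, 10, 64, 87, 89, 92]

12


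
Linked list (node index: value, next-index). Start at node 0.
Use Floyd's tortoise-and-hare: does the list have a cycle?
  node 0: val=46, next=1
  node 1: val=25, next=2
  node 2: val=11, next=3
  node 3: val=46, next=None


Floyd's tortoise (slow, +1) and hare (fast, +2):
  init: slow=0, fast=0
  step 1: slow=1, fast=2
  step 2: fast 2->3->None, no cycle

Cycle: no


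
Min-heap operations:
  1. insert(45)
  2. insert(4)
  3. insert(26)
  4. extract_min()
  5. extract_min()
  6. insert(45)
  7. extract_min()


insert(45) -> [45]
insert(4) -> [4, 45]
insert(26) -> [4, 45, 26]
extract_min()->4, [26, 45]
extract_min()->26, [45]
insert(45) -> [45, 45]
extract_min()->45, [45]

Final heap: [45]


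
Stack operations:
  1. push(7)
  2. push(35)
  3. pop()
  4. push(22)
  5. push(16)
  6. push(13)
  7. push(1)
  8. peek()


push(7) -> [7]
push(35) -> [7, 35]
pop()->35, [7]
push(22) -> [7, 22]
push(16) -> [7, 22, 16]
push(13) -> [7, 22, 16, 13]
push(1) -> [7, 22, 16, 13, 1]
peek()->1

Final stack: [7, 22, 16, 13, 1]


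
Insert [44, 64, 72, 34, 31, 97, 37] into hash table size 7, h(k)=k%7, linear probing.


Insert 44: h=2 -> slot 2
Insert 64: h=1 -> slot 1
Insert 72: h=2, 1 probes -> slot 3
Insert 34: h=6 -> slot 6
Insert 31: h=3, 1 probes -> slot 4
Insert 97: h=6, 1 probes -> slot 0
Insert 37: h=2, 3 probes -> slot 5

Table: [97, 64, 44, 72, 31, 37, 34]


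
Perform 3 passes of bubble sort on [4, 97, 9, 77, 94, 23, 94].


Initial: [4, 97, 9, 77, 94, 23, 94]
Pass 1: [4, 9, 77, 94, 23, 94, 97] (5 swaps)
Pass 2: [4, 9, 77, 23, 94, 94, 97] (1 swaps)
Pass 3: [4, 9, 23, 77, 94, 94, 97] (1 swaps)

After 3 passes: [4, 9, 23, 77, 94, 94, 97]


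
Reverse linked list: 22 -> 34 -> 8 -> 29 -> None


Step 1: curr=22, set curr.next=prev(None) | reversed so far: 22
Step 2: curr=34, set curr.next=prev(22) | reversed so far: 34 -> 22
Step 3: curr=8, set curr.next=prev(34) | reversed so far: 8 -> 34 -> 22
Step 4: curr=29, set curr.next=prev(8) | reversed so far: 29 -> 8 -> 34 -> 22

29 -> 8 -> 34 -> 22 -> None


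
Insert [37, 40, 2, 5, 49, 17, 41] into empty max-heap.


Insert 37: [37]
Insert 40: [40, 37]
Insert 2: [40, 37, 2]
Insert 5: [40, 37, 2, 5]
Insert 49: [49, 40, 2, 5, 37]
Insert 17: [49, 40, 17, 5, 37, 2]
Insert 41: [49, 40, 41, 5, 37, 2, 17]

Final heap: [49, 40, 41, 5, 37, 2, 17]


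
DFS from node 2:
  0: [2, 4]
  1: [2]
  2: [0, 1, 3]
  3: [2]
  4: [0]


Visit 2, push [3, 1, 0]
Visit 0, push [4]
Visit 4, push []
Visit 1, push []
Visit 3, push []

DFS order: [2, 0, 4, 1, 3]


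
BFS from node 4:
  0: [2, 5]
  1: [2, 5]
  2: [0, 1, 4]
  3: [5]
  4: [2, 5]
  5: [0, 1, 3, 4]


Visit 4, enqueue [2, 5]
Visit 2, enqueue [0, 1]
Visit 5, enqueue [3]
Visit 0, enqueue []
Visit 1, enqueue []
Visit 3, enqueue []

BFS order: [4, 2, 5, 0, 1, 3]


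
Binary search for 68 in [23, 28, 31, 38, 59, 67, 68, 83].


Step 1: lo=0, hi=7, mid=3, val=38
Step 2: lo=4, hi=7, mid=5, val=67
Step 3: lo=6, hi=7, mid=6, val=68

Found at index 6


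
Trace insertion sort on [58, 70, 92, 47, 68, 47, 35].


Initial: [58, 70, 92, 47, 68, 47, 35]
Insert 70: [58, 70, 92, 47, 68, 47, 35]
Insert 92: [58, 70, 92, 47, 68, 47, 35]
Insert 47: [47, 58, 70, 92, 68, 47, 35]
Insert 68: [47, 58, 68, 70, 92, 47, 35]
Insert 47: [47, 47, 58, 68, 70, 92, 35]
Insert 35: [35, 47, 47, 58, 68, 70, 92]

Sorted: [35, 47, 47, 58, 68, 70, 92]


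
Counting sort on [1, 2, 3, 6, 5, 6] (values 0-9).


Input: [1, 2, 3, 6, 5, 6]
Counts: [0, 1, 1, 1, 0, 1, 2, 0, 0, 0]

Sorted: [1, 2, 3, 5, 6, 6]


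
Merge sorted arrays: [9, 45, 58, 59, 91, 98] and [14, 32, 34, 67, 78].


Take 9 from A
Take 14 from B
Take 32 from B
Take 34 from B
Take 45 from A
Take 58 from A
Take 59 from A
Take 67 from B
Take 78 from B

Merged: [9, 14, 32, 34, 45, 58, 59, 67, 78, 91, 98]


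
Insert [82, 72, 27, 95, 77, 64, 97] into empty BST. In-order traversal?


Insert 82: root
Insert 72: L from 82
Insert 27: L from 82 -> L from 72
Insert 95: R from 82
Insert 77: L from 82 -> R from 72
Insert 64: L from 82 -> L from 72 -> R from 27
Insert 97: R from 82 -> R from 95

In-order: [27, 64, 72, 77, 82, 95, 97]


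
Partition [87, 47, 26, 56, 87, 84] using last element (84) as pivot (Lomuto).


Pivot: 84
  47 <= 84: swap -> [47, 87, 26, 56, 87, 84]
  26 <= 84: swap -> [47, 26, 87, 56, 87, 84]
  56 <= 84: swap -> [47, 26, 56, 87, 87, 84]
Place pivot at 3: [47, 26, 56, 84, 87, 87]

Partitioned: [47, 26, 56, 84, 87, 87]


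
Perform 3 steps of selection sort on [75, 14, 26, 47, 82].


Initial: [75, 14, 26, 47, 82]
Step 1: min=14 at 1
  Swap: [14, 75, 26, 47, 82]
Step 2: min=26 at 2
  Swap: [14, 26, 75, 47, 82]
Step 3: min=47 at 3
  Swap: [14, 26, 47, 75, 82]

After 3 steps: [14, 26, 47, 75, 82]


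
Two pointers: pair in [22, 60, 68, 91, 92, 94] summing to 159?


lo=0(22)+hi=5(94)=116
lo=1(60)+hi=5(94)=154
lo=2(68)+hi=5(94)=162
lo=2(68)+hi=4(92)=160
lo=2(68)+hi=3(91)=159

Yes: 68+91=159


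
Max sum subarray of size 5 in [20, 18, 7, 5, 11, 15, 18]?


[0:5]: 61
[1:6]: 56
[2:7]: 56

Max: 61 at [0:5]


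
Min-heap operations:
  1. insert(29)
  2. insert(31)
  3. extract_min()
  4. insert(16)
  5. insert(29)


insert(29) -> [29]
insert(31) -> [29, 31]
extract_min()->29, [31]
insert(16) -> [16, 31]
insert(29) -> [16, 31, 29]

Final heap: [16, 31, 29]


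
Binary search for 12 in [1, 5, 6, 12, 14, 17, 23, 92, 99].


Step 1: lo=0, hi=8, mid=4, val=14
Step 2: lo=0, hi=3, mid=1, val=5
Step 3: lo=2, hi=3, mid=2, val=6
Step 4: lo=3, hi=3, mid=3, val=12

Found at index 3


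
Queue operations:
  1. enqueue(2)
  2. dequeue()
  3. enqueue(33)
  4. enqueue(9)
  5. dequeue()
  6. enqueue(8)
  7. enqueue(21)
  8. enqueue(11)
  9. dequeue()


enqueue(2) -> [2]
dequeue()->2, []
enqueue(33) -> [33]
enqueue(9) -> [33, 9]
dequeue()->33, [9]
enqueue(8) -> [9, 8]
enqueue(21) -> [9, 8, 21]
enqueue(11) -> [9, 8, 21, 11]
dequeue()->9, [8, 21, 11]

Final queue: [8, 21, 11]


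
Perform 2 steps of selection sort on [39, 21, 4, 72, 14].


Initial: [39, 21, 4, 72, 14]
Step 1: min=4 at 2
  Swap: [4, 21, 39, 72, 14]
Step 2: min=14 at 4
  Swap: [4, 14, 39, 72, 21]

After 2 steps: [4, 14, 39, 72, 21]


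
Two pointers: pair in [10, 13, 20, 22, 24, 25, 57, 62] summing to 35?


lo=0(10)+hi=7(62)=72
lo=0(10)+hi=6(57)=67
lo=0(10)+hi=5(25)=35

Yes: 10+25=35


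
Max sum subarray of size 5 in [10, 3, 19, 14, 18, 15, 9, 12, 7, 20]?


[0:5]: 64
[1:6]: 69
[2:7]: 75
[3:8]: 68
[4:9]: 61
[5:10]: 63

Max: 75 at [2:7]


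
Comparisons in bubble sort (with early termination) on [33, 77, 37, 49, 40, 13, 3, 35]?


Algorithm: bubble sort (with early termination)
Input: [33, 77, 37, 49, 40, 13, 3, 35]
Sorted: [3, 13, 33, 35, 37, 40, 49, 77]

28


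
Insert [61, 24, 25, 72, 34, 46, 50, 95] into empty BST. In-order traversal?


Insert 61: root
Insert 24: L from 61
Insert 25: L from 61 -> R from 24
Insert 72: R from 61
Insert 34: L from 61 -> R from 24 -> R from 25
Insert 46: L from 61 -> R from 24 -> R from 25 -> R from 34
Insert 50: L from 61 -> R from 24 -> R from 25 -> R from 34 -> R from 46
Insert 95: R from 61 -> R from 72

In-order: [24, 25, 34, 46, 50, 61, 72, 95]


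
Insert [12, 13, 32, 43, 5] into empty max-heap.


Insert 12: [12]
Insert 13: [13, 12]
Insert 32: [32, 12, 13]
Insert 43: [43, 32, 13, 12]
Insert 5: [43, 32, 13, 12, 5]

Final heap: [43, 32, 13, 12, 5]


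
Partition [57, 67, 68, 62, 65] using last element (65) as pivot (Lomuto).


Pivot: 65
  57 <= 65: advance i (no swap)
  62 <= 65: swap -> [57, 62, 68, 67, 65]
Place pivot at 2: [57, 62, 65, 67, 68]

Partitioned: [57, 62, 65, 67, 68]


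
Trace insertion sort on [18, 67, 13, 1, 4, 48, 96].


Initial: [18, 67, 13, 1, 4, 48, 96]
Insert 67: [18, 67, 13, 1, 4, 48, 96]
Insert 13: [13, 18, 67, 1, 4, 48, 96]
Insert 1: [1, 13, 18, 67, 4, 48, 96]
Insert 4: [1, 4, 13, 18, 67, 48, 96]
Insert 48: [1, 4, 13, 18, 48, 67, 96]
Insert 96: [1, 4, 13, 18, 48, 67, 96]

Sorted: [1, 4, 13, 18, 48, 67, 96]


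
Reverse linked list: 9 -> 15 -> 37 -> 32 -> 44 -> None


Step 1: curr=9, set curr.next=prev(None) | reversed so far: 9
Step 2: curr=15, set curr.next=prev(9) | reversed so far: 15 -> 9
Step 3: curr=37, set curr.next=prev(15) | reversed so far: 37 -> 15 -> 9
Step 4: curr=32, set curr.next=prev(37) | reversed so far: 32 -> 37 -> 15 -> 9
Step 5: curr=44, set curr.next=prev(32) | reversed so far: 44 -> 32 -> 37 -> 15 -> 9

44 -> 32 -> 37 -> 15 -> 9 -> None


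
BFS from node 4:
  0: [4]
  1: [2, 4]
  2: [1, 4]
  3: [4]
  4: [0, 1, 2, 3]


Visit 4, enqueue [0, 1, 2, 3]
Visit 0, enqueue []
Visit 1, enqueue []
Visit 2, enqueue []
Visit 3, enqueue []

BFS order: [4, 0, 1, 2, 3]


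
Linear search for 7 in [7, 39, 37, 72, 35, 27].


i=0: 7==7 found!

Found at 0, 1 comps


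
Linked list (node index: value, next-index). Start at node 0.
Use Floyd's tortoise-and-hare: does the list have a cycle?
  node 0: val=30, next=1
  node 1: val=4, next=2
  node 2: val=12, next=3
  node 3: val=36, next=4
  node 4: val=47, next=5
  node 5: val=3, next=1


Floyd's tortoise (slow, +1) and hare (fast, +2):
  init: slow=0, fast=0
  step 1: slow=1, fast=2
  step 2: slow=2, fast=4
  step 3: slow=3, fast=1
  step 4: slow=4, fast=3
  step 5: slow=5, fast=5
  slow == fast at node 5: cycle detected

Cycle: yes
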